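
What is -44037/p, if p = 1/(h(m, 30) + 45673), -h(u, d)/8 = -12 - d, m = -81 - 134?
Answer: -2026098333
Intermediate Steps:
m = -215
h(u, d) = 96 + 8*d (h(u, d) = -8*(-12 - d) = 96 + 8*d)
p = 1/46009 (p = 1/((96 + 8*30) + 45673) = 1/((96 + 240) + 45673) = 1/(336 + 45673) = 1/46009 ≈ 2.1735e-5)
-44037/p = -44037/1/46009 = -44037*46009 = -2026098333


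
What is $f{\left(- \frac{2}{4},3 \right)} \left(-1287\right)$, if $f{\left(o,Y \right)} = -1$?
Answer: $1287$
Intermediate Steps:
$f{\left(- \frac{2}{4},3 \right)} \left(-1287\right) = \left(-1\right) \left(-1287\right) = 1287$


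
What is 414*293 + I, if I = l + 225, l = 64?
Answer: 121591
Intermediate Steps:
I = 289 (I = 64 + 225 = 289)
414*293 + I = 414*293 + 289 = 121302 + 289 = 121591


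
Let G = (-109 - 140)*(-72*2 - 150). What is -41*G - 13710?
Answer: -3015156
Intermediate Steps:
G = 73206 (G = -249*(-144 - 150) = -249*(-294) = 73206)
-41*G - 13710 = -41*73206 - 13710 = -3001446 - 13710 = -3015156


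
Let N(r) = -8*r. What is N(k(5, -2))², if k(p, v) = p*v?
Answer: 6400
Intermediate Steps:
N(k(5, -2))² = (-40*(-2))² = (-8*(-10))² = 80² = 6400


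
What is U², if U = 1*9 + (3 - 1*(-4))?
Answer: 256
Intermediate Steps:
U = 16 (U = 9 + (3 + 4) = 9 + 7 = 16)
U² = 16² = 256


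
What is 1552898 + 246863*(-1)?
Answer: 1306035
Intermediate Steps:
1552898 + 246863*(-1) = 1552898 - 246863 = 1306035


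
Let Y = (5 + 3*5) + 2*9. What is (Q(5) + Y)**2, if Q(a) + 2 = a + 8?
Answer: 2401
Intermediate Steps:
Y = 38 (Y = (5 + 15) + 18 = 20 + 18 = 38)
Q(a) = 6 + a (Q(a) = -2 + (a + 8) = -2 + (8 + a) = 6 + a)
(Q(5) + Y)**2 = ((6 + 5) + 38)**2 = (11 + 38)**2 = 49**2 = 2401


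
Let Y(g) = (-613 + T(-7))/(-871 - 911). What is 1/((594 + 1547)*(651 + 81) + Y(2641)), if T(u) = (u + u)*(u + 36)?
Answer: 1782/2792772803 ≈ 6.3808e-7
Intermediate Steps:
T(u) = 2*u*(36 + u) (T(u) = (2*u)*(36 + u) = 2*u*(36 + u))
Y(g) = 1019/1782 (Y(g) = (-613 + 2*(-7)*(36 - 7))/(-871 - 911) = (-613 + 2*(-7)*29)/(-1782) = (-613 - 406)*(-1/1782) = -1019*(-1/1782) = 1019/1782)
1/((594 + 1547)*(651 + 81) + Y(2641)) = 1/((594 + 1547)*(651 + 81) + 1019/1782) = 1/(2141*732 + 1019/1782) = 1/(1567212 + 1019/1782) = 1/(2792772803/1782) = 1782/2792772803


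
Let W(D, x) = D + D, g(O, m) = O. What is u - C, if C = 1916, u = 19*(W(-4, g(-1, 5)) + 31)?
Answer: -1479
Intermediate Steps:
W(D, x) = 2*D
u = 437 (u = 19*(2*(-4) + 31) = 19*(-8 + 31) = 19*23 = 437)
u - C = 437 - 1*1916 = 437 - 1916 = -1479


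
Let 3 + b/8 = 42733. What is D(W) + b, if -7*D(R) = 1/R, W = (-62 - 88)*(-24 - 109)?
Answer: 47737955999/139650 ≈ 3.4184e+5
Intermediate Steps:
W = 19950 (W = -150*(-133) = 19950)
D(R) = -1/(7*R)
b = 341840 (b = -24 + 8*42733 = -24 + 341864 = 341840)
D(W) + b = -1/7/19950 + 341840 = -1/7*1/19950 + 341840 = -1/139650 + 341840 = 47737955999/139650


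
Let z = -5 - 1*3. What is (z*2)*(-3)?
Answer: 48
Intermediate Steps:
z = -8 (z = -5 - 3 = -8)
(z*2)*(-3) = -8*2*(-3) = -16*(-3) = 48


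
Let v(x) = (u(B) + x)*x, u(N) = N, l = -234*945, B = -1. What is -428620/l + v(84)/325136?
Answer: 503219681/256776156 ≈ 1.9598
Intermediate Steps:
l = -221130
v(x) = x*(-1 + x) (v(x) = (-1 + x)*x = x*(-1 + x))
-428620/l + v(84)/325136 = -428620/(-221130) + (84*(-1 + 84))/325136 = -428620*(-1/221130) + (84*83)*(1/325136) = 42862/22113 + 6972*(1/325136) = 42862/22113 + 249/11612 = 503219681/256776156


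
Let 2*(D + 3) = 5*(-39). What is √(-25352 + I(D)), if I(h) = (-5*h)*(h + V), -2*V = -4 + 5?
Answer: I*√304418/2 ≈ 275.87*I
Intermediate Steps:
D = -201/2 (D = -3 + (5*(-39))/2 = -3 + (½)*(-195) = -3 - 195/2 = -201/2 ≈ -100.50)
V = -½ (V = -(-4 + 5)/2 = -½*1 = -½ ≈ -0.50000)
I(h) = -5*h*(-½ + h) (I(h) = (-5*h)*(h - ½) = (-5*h)*(-½ + h) = -5*h*(-½ + h))
√(-25352 + I(D)) = √(-25352 + (5/2)*(-201/2)*(1 - 2*(-201/2))) = √(-25352 + (5/2)*(-201/2)*(1 + 201)) = √(-25352 + (5/2)*(-201/2)*202) = √(-25352 - 101505/2) = √(-152209/2) = I*√304418/2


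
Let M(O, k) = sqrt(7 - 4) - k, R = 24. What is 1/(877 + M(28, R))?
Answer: 853/727606 - sqrt(3)/727606 ≈ 0.0011700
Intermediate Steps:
M(O, k) = sqrt(3) - k
1/(877 + M(28, R)) = 1/(877 + (sqrt(3) - 1*24)) = 1/(877 + (sqrt(3) - 24)) = 1/(877 + (-24 + sqrt(3))) = 1/(853 + sqrt(3))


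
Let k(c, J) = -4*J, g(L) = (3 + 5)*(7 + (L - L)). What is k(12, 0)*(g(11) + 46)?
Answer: 0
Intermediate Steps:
g(L) = 56 (g(L) = 8*(7 + 0) = 8*7 = 56)
k(12, 0)*(g(11) + 46) = (-4*0)*(56 + 46) = 0*102 = 0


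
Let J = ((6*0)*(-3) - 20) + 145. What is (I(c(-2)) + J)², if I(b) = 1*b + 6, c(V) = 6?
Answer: 18769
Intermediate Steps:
I(b) = 6 + b (I(b) = b + 6 = 6 + b)
J = 125 (J = (0*(-3) - 20) + 145 = (0 - 20) + 145 = -20 + 145 = 125)
(I(c(-2)) + J)² = ((6 + 6) + 125)² = (12 + 125)² = 137² = 18769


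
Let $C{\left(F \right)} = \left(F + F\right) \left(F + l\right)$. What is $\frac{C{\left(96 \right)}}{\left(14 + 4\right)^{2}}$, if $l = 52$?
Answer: $\frac{2368}{27} \approx 87.704$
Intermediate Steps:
$C{\left(F \right)} = 2 F \left(52 + F\right)$ ($C{\left(F \right)} = \left(F + F\right) \left(F + 52\right) = 2 F \left(52 + F\right)$)
$\frac{C{\left(96 \right)}}{\left(14 + 4\right)^{2}} = \frac{2 \cdot 96 \left(52 + 96\right)}{\left(14 + 4\right)^{2}} = \frac{2 \cdot 96 \cdot 148}{18^{2}} = \frac{28416}{324} = 28416 \cdot \frac{1}{324} = \frac{2368}{27}$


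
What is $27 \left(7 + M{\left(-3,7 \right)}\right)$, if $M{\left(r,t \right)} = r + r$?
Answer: $27$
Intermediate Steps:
$M{\left(r,t \right)} = 2 r$
$27 \left(7 + M{\left(-3,7 \right)}\right) = 27 \left(7 + 2 \left(-3\right)\right) = 27 \left(7 - 6\right) = 27 \cdot 1 = 27$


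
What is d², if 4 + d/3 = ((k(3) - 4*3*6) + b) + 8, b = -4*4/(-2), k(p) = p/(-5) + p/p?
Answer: 799236/25 ≈ 31969.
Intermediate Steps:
k(p) = 1 - p/5 (k(p) = p*(-⅕) + 1 = -p/5 + 1 = 1 - p/5)
b = 8 (b = -16*(-½) = 8)
d = -894/5 (d = -12 + 3*((((1 - ⅕*3) - 4*3*6) + 8) + 8) = -12 + 3*((((1 - ⅗) - 12*6) + 8) + 8) = -12 + 3*(((⅖ - 1*72) + 8) + 8) = -12 + 3*(((⅖ - 72) + 8) + 8) = -12 + 3*((-358/5 + 8) + 8) = -12 + 3*(-318/5 + 8) = -12 + 3*(-278/5) = -12 - 834/5 = -894/5 ≈ -178.80)
d² = (-894/5)² = 799236/25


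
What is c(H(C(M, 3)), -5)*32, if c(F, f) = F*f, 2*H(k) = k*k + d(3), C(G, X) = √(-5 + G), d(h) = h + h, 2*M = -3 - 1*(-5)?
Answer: -160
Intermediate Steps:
M = 1 (M = (-3 - 1*(-5))/2 = (-3 + 5)/2 = (½)*2 = 1)
d(h) = 2*h
H(k) = 3 + k²/2 (H(k) = (k*k + 2*3)/2 = (k² + 6)/2 = (6 + k²)/2 = 3 + k²/2)
c(H(C(M, 3)), -5)*32 = ((3 + (√(-5 + 1))²/2)*(-5))*32 = ((3 + (√(-4))²/2)*(-5))*32 = ((3 + (2*I)²/2)*(-5))*32 = ((3 + (½)*(-4))*(-5))*32 = ((3 - 2)*(-5))*32 = (1*(-5))*32 = -5*32 = -160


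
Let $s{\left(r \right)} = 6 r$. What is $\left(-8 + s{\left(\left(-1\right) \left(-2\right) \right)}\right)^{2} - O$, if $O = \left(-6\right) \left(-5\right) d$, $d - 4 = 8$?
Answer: $-344$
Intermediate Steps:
$d = 12$ ($d = 4 + 8 = 12$)
$O = 360$ ($O = \left(-6\right) \left(-5\right) 12 = 30 \cdot 12 = 360$)
$\left(-8 + s{\left(\left(-1\right) \left(-2\right) \right)}\right)^{2} - O = \left(-8 + 6 \left(\left(-1\right) \left(-2\right)\right)\right)^{2} - 360 = \left(-8 + 6 \cdot 2\right)^{2} - 360 = \left(-8 + 12\right)^{2} - 360 = 4^{2} - 360 = 16 - 360 = -344$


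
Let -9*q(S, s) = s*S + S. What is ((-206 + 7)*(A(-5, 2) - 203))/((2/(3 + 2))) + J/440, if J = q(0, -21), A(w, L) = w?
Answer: 103480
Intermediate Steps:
q(S, s) = -S/9 - S*s/9 (q(S, s) = -(s*S + S)/9 = -(S*s + S)/9 = -(S + S*s)/9 = -S/9 - S*s/9)
J = 0 (J = -⅑*0*(1 - 21) = -⅑*0*(-20) = 0)
((-206 + 7)*(A(-5, 2) - 203))/((2/(3 + 2))) + J/440 = ((-206 + 7)*(-5 - 203))/((2/(3 + 2))) + 0/440 = (-199*(-208))/((2/5)) + 0*(1/440) = 41392/(((⅕)*2)) + 0 = 41392/(⅖) + 0 = 41392*(5/2) + 0 = 103480 + 0 = 103480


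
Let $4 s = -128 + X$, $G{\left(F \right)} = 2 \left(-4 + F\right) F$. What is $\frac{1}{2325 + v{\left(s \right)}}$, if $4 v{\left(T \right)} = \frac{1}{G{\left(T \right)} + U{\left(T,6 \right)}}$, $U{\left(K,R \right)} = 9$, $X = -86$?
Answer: $\frac{24646}{57301951} \approx 0.00043011$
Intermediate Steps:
$G{\left(F \right)} = 2 F \left(-4 + F\right)$
$s = - \frac{107}{2}$ ($s = \frac{-128 - 86}{4} = \frac{1}{4} \left(-214\right) = - \frac{107}{2} \approx -53.5$)
$v{\left(T \right)} = \frac{1}{4 \left(9 + 2 T \left(-4 + T\right)\right)}$ ($v{\left(T \right)} = \frac{1}{4 \left(2 T \left(-4 + T\right) + 9\right)} = \frac{1}{4 \left(9 + 2 T \left(-4 + T\right)\right)}$)
$\frac{1}{2325 + v{\left(s \right)}} = \frac{1}{2325 + \frac{1}{4 \left(9 + 2 \left(- \frac{107}{2}\right) \left(-4 - \frac{107}{2}\right)\right)}} = \frac{1}{2325 + \frac{1}{4 \left(9 + 2 \left(- \frac{107}{2}\right) \left(- \frac{115}{2}\right)\right)}} = \frac{1}{2325 + \frac{1}{4 \left(9 + \frac{12305}{2}\right)}} = \frac{1}{2325 + \frac{1}{4 \cdot \frac{12323}{2}}} = \frac{1}{2325 + \frac{1}{4} \cdot \frac{2}{12323}} = \frac{1}{2325 + \frac{1}{24646}} = \frac{1}{\frac{57301951}{24646}} = \frac{24646}{57301951}$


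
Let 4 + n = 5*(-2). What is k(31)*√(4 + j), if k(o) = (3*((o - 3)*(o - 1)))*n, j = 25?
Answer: -35280*√29 ≈ -1.8999e+5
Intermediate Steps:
n = -14 (n = -4 + 5*(-2) = -4 - 10 = -14)
k(o) = -42*(-1 + o)*(-3 + o) (k(o) = (3*((o - 3)*(o - 1)))*(-14) = (3*((-3 + o)*(-1 + o)))*(-14) = (3*((-1 + o)*(-3 + o)))*(-14) = (3*(-1 + o)*(-3 + o))*(-14) = -42*(-1 + o)*(-3 + o))
k(31)*√(4 + j) = (-126 - 42*31² + 168*31)*√(4 + 25) = (-126 - 42*961 + 5208)*√29 = (-126 - 40362 + 5208)*√29 = -35280*√29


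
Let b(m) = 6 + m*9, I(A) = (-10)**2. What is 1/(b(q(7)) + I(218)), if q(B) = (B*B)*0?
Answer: 1/106 ≈ 0.0094340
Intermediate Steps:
q(B) = 0 (q(B) = B**2*0 = 0)
I(A) = 100
b(m) = 6 + 9*m
1/(b(q(7)) + I(218)) = 1/((6 + 9*0) + 100) = 1/((6 + 0) + 100) = 1/(6 + 100) = 1/106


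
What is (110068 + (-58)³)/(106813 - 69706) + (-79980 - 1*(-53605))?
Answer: -17171617/651 ≈ -26377.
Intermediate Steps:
(110068 + (-58)³)/(106813 - 69706) + (-79980 - 1*(-53605)) = (110068 - 195112)/37107 + (-79980 + 53605) = -85044*1/37107 - 26375 = -1492/651 - 26375 = -17171617/651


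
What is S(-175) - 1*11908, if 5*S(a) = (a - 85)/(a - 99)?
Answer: -1631370/137 ≈ -11908.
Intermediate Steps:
S(a) = (-85 + a)/(5*(-99 + a)) (S(a) = ((a - 85)/(a - 99))/5 = ((-85 + a)/(-99 + a))/5 = (-85 + a)/(5*(-99 + a)))
S(-175) - 1*11908 = (-85 - 175)/(5*(-99 - 175)) - 1*11908 = (⅕)*(-260)/(-274) - 11908 = (⅕)*(-1/274)*(-260) - 11908 = 26/137 - 11908 = -1631370/137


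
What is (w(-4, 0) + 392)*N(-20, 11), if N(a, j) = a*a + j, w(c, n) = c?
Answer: 159468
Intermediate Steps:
N(a, j) = j + a**2 (N(a, j) = a**2 + j = j + a**2)
(w(-4, 0) + 392)*N(-20, 11) = (-4 + 392)*(11 + (-20)**2) = 388*(11 + 400) = 388*411 = 159468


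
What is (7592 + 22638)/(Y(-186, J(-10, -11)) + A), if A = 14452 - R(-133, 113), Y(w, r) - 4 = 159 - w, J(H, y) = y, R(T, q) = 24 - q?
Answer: 3023/1489 ≈ 2.0302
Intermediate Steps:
Y(w, r) = 163 - w (Y(w, r) = 4 + (159 - w) = 163 - w)
A = 14541 (A = 14452 - (24 - 1*113) = 14452 - (24 - 113) = 14452 - 1*(-89) = 14452 + 89 = 14541)
(7592 + 22638)/(Y(-186, J(-10, -11)) + A) = (7592 + 22638)/((163 - 1*(-186)) + 14541) = 30230/((163 + 186) + 14541) = 30230/(349 + 14541) = 30230/14890 = 30230*(1/14890) = 3023/1489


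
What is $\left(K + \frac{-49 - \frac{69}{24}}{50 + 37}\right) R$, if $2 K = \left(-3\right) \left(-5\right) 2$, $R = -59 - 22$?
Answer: $- \frac{270675}{232} \approx -1166.7$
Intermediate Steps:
$R = -81$
$K = 15$ ($K = \frac{\left(-3\right) \left(-5\right) 2}{2} = \frac{15 \cdot 2}{2} = \frac{1}{2} \cdot 30 = 15$)
$\left(K + \frac{-49 - \frac{69}{24}}{50 + 37}\right) R = \left(15 + \frac{-49 - \frac{69}{24}}{50 + 37}\right) \left(-81\right) = \left(15 + \frac{-49 - \frac{23}{8}}{87}\right) \left(-81\right) = \left(15 + \left(-49 - \frac{23}{8}\right) \frac{1}{87}\right) \left(-81\right) = \left(15 - \frac{415}{696}\right) \left(-81\right) = \frac{10025}{696} \left(-81\right) = - \frac{270675}{232}$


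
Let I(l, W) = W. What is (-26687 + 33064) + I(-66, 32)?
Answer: 6409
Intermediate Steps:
(-26687 + 33064) + I(-66, 32) = (-26687 + 33064) + 32 = 6377 + 32 = 6409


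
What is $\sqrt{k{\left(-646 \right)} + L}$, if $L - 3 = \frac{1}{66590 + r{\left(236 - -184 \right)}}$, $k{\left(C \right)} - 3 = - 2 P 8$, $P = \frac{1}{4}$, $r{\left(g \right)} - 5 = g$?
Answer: $\frac{\sqrt{8982087465}}{67015} \approx 1.4142$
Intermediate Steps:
$r{\left(g \right)} = 5 + g$
$P = \frac{1}{4} \approx 0.25$
$k{\left(C \right)} = -1$ ($k{\left(C \right)} = 3 + \left(-2\right) \frac{1}{4} \cdot 8 = 3 - 4 = -1$)
$L = \frac{201046}{67015}$ ($L = 3 + \frac{1}{66590 + \left(5 + \left(236 - -184\right)\right)} = 3 + \frac{1}{66590 + \left(5 + \left(236 + 184\right)\right)} = 3 + \frac{1}{66590 + \left(5 + 420\right)} = 3 + \frac{1}{66590 + 425} = 3 + \frac{1}{67015} = \frac{201046}{67015} \approx 3.0$)
$\sqrt{k{\left(-646 \right)} + L} = \sqrt{-1 + \frac{201046}{67015}} = \sqrt{\frac{134031}{67015}} = \frac{\sqrt{8982087465}}{67015}$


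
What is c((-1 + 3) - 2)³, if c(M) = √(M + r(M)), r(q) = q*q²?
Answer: 0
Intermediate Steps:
r(q) = q³
c(M) = √(M + M³)
c((-1 + 3) - 2)³ = (√(((-1 + 3) - 2) + ((-1 + 3) - 2)³))³ = (√((2 - 2) + (2 - 2)³))³ = (√(0 + 0³))³ = (√(0 + 0))³ = (√0)³ = 0³ = 0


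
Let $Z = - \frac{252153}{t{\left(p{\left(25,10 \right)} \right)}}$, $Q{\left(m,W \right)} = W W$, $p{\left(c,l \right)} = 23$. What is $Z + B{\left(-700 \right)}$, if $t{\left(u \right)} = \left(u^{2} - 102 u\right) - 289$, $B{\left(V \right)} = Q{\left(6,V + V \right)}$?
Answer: $\frac{50963113}{26} \approx 1.9601 \cdot 10^{6}$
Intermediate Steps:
$Q{\left(m,W \right)} = W^{2}$
$B{\left(V \right)} = 4 V^{2}$ ($B{\left(V \right)} = \left(V + V\right)^{2} = \left(2 V\right)^{2} = 4 V^{2}$)
$t{\left(u \right)} = -289 + u^{2} - 102 u$
$Z = \frac{3113}{26}$ ($Z = - \frac{252153}{-289 + 23^{2} - 2346} = - \frac{252153}{-289 + 529 - 2346} = - \frac{252153}{-2106} = \left(-252153\right) \left(- \frac{1}{2106}\right) = \frac{3113}{26} \approx 119.73$)
$Z + B{\left(-700 \right)} = \frac{3113}{26} + 4 \left(-700\right)^{2} = \frac{3113}{26} + 4 \cdot 490000 = \frac{3113}{26} + 1960000 = \frac{50963113}{26}$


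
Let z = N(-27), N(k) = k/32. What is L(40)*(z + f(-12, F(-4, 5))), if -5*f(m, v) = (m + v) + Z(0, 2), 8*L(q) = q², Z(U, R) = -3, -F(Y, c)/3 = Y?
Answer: -195/4 ≈ -48.750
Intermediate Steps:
F(Y, c) = -3*Y
L(q) = q²/8
N(k) = k/32 (N(k) = k*(1/32) = k/32)
f(m, v) = ⅗ - m/5 - v/5 (f(m, v) = -((m + v) - 3)/5 = -(-3 + m + v)/5 = ⅗ - m/5 - v/5)
z = -27/32 (z = (1/32)*(-27) = -27/32 ≈ -0.84375)
L(40)*(z + f(-12, F(-4, 5))) = ((⅛)*40²)*(-27/32 + (⅗ - ⅕*(-12) - (-3)*(-4)/5)) = ((⅛)*1600)*(-27/32 + (⅗ + 12/5 - ⅕*12)) = 200*(-27/32 + (⅗ + 12/5 - 12/5)) = 200*(-27/32 + ⅗) = 200*(-39/160) = -195/4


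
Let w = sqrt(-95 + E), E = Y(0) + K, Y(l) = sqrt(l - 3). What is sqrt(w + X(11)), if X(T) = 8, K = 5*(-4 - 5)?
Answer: sqrt(8 + sqrt(-140 + I*sqrt(3))) ≈ 3.3464 + 1.7679*I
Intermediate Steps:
Y(l) = sqrt(-3 + l)
K = -45 (K = 5*(-9) = -45)
E = -45 + I*sqrt(3) (E = sqrt(-3 + 0) - 45 = sqrt(-3) - 45 = I*sqrt(3) - 45 = -45 + I*sqrt(3) ≈ -45.0 + 1.732*I)
w = sqrt(-140 + I*sqrt(3)) (w = sqrt(-95 + (-45 + I*sqrt(3))) = sqrt(-140 + I*sqrt(3)) ≈ 0.07319 + 11.832*I)
sqrt(w + X(11)) = sqrt(sqrt(-140 + I*sqrt(3)) + 8) = sqrt(8 + sqrt(-140 + I*sqrt(3)))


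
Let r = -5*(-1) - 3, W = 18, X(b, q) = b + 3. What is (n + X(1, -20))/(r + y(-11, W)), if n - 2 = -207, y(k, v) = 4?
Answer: -67/2 ≈ -33.500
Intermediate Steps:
X(b, q) = 3 + b
n = -205 (n = 2 - 207 = -205)
r = 2 (r = 5 - 3 = 2)
(n + X(1, -20))/(r + y(-11, W)) = (-205 + (3 + 1))/(2 + 4) = (-205 + 4)/6 = -201*⅙ = -67/2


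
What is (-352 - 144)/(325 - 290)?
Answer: -496/35 ≈ -14.171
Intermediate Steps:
(-352 - 144)/(325 - 290) = -496/35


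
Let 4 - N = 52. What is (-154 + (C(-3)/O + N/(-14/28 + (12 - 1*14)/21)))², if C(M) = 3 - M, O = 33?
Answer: 404975376/75625 ≈ 5355.0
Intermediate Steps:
N = -48 (N = 4 - 1*52 = 4 - 52 = -48)
(-154 + (C(-3)/O + N/(-14/28 + (12 - 1*14)/21)))² = (-154 + ((3 - 1*(-3))/33 - 48/(-14/28 + (12 - 1*14)/21)))² = (-154 + ((3 + 3)*(1/33) - 48/(-14*1/28 + (12 - 14)*(1/21))))² = (-154 + (6*(1/33) - 48/(-½ - 2*1/21)))² = (-154 + (2/11 - 48/(-½ - 2/21)))² = (-154 + (2/11 - 48/(-25/42)))² = (-154 + (2/11 - 48*(-42/25)))² = (-154 + (2/11 + 2016/25))² = (-154 + 22226/275)² = (-20124/275)² = 404975376/75625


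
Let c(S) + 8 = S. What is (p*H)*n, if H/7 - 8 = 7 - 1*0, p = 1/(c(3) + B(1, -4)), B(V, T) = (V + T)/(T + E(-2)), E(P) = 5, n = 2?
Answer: -105/4 ≈ -26.250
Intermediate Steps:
c(S) = -8 + S
B(V, T) = (T + V)/(5 + T) (B(V, T) = (V + T)/(T + 5) = (T + V)/(5 + T))
p = -⅛ (p = 1/((-8 + 3) + (-4 + 1)/(5 - 4)) = 1/(-5 - 3/1) = 1/(-5 + 1*(-3)) = 1/(-5 - 3) = 1/(-8) = -⅛ ≈ -0.12500)
H = 105 (H = 56 + 7*(7 - 1*0) = 56 + 7*(7 + 0) = 56 + 7*7 = 56 + 49 = 105)
(p*H)*n = -⅛*105*2 = -105/8*2 = -105/4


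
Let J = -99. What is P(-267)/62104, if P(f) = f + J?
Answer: -183/31052 ≈ -0.0058933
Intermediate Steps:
P(f) = -99 + f (P(f) = f - 99 = -99 + f)
P(-267)/62104 = (-99 - 267)/62104 = -366*1/62104 = -183/31052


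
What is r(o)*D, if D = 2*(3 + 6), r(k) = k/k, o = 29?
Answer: 18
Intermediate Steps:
r(k) = 1
D = 18 (D = 2*9 = 18)
r(o)*D = 1*18 = 18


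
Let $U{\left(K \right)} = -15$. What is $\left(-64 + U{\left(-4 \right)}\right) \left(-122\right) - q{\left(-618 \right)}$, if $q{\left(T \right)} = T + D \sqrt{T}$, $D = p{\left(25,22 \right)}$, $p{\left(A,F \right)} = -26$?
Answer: $10256 + 26 i \sqrt{618} \approx 10256.0 + 646.35 i$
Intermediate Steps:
$D = -26$
$q{\left(T \right)} = T - 26 \sqrt{T}$
$\left(-64 + U{\left(-4 \right)}\right) \left(-122\right) - q{\left(-618 \right)} = \left(-64 - 15\right) \left(-122\right) - \left(-618 - 26 \sqrt{-618}\right) = \left(-79\right) \left(-122\right) - \left(-618 - 26 i \sqrt{618}\right) = 9638 - \left(-618 - 26 i \sqrt{618}\right) = 9638 + \left(618 + 26 i \sqrt{618}\right) = 10256 + 26 i \sqrt{618}$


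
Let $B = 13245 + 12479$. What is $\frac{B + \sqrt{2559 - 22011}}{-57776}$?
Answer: $- \frac{6431}{14444} - \frac{i \sqrt{4863}}{28888} \approx -0.44524 - 0.002414 i$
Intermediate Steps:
$B = 25724$
$\frac{B + \sqrt{2559 - 22011}}{-57776} = \frac{25724 + \sqrt{2559 - 22011}}{-57776} = \left(25724 + \sqrt{-19452}\right) \left(- \frac{1}{57776}\right) = \left(25724 + 2 i \sqrt{4863}\right) \left(- \frac{1}{57776}\right) = - \frac{6431}{14444} - \frac{i \sqrt{4863}}{28888}$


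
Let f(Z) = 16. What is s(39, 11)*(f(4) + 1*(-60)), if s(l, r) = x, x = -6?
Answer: 264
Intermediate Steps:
s(l, r) = -6
s(39, 11)*(f(4) + 1*(-60)) = -6*(16 + 1*(-60)) = -6*(16 - 60) = -6*(-44) = 264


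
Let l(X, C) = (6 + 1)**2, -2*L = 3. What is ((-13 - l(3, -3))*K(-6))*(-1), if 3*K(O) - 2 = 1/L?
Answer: 248/9 ≈ 27.556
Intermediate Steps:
L = -3/2 (L = -1/2*3 = -3/2 ≈ -1.5000)
l(X, C) = 49 (l(X, C) = 7**2 = 49)
K(O) = 4/9 (K(O) = 2/3 + 1/(3*(-3/2)) = 2/3 + (1/3)*(-2/3) = 2/3 - 2/9 = 4/9)
((-13 - l(3, -3))*K(-6))*(-1) = ((-13 - 1*49)*(4/9))*(-1) = ((-13 - 49)*(4/9))*(-1) = -62*4/9*(-1) = -248/9*(-1) = 248/9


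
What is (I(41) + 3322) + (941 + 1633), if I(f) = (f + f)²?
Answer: 12620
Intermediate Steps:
I(f) = 4*f² (I(f) = (2*f)² = 4*f²)
(I(41) + 3322) + (941 + 1633) = (4*41² + 3322) + (941 + 1633) = (4*1681 + 3322) + 2574 = (6724 + 3322) + 2574 = 10046 + 2574 = 12620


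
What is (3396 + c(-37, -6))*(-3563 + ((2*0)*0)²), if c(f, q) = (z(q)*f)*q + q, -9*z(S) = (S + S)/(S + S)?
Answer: -35972048/3 ≈ -1.1991e+7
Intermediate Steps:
z(S) = -⅑ (z(S) = -(S + S)/(9*(S + S)) = -2*S/(9*(2*S)) = -2*S*1/(2*S)/9 = -⅑*1 = -⅑)
c(f, q) = q - f*q/9 (c(f, q) = (-f/9)*q + q = -f*q/9 + q = q - f*q/9)
(3396 + c(-37, -6))*(-3563 + ((2*0)*0)²) = (3396 + (⅑)*(-6)*(9 - 1*(-37)))*(-3563 + ((2*0)*0)²) = (3396 + (⅑)*(-6)*(9 + 37))*(-3563 + (0*0)²) = (3396 + (⅑)*(-6)*46)*(-3563 + 0²) = (3396 - 92/3)*(-3563 + 0) = (10096/3)*(-3563) = -35972048/3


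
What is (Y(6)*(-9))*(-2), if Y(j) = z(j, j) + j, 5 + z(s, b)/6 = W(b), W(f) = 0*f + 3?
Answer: -108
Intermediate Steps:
W(f) = 3 (W(f) = 0 + 3 = 3)
z(s, b) = -12 (z(s, b) = -30 + 6*3 = -30 + 18 = -12)
Y(j) = -12 + j
(Y(6)*(-9))*(-2) = ((-12 + 6)*(-9))*(-2) = -6*(-9)*(-2) = 54*(-2) = -108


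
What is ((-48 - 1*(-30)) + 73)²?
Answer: 3025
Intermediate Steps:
((-48 - 1*(-30)) + 73)² = ((-48 + 30) + 73)² = (-18 + 73)² = 55² = 3025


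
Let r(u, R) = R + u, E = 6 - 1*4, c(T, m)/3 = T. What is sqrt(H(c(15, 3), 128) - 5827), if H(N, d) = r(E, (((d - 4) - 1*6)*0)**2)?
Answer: 5*I*sqrt(233) ≈ 76.322*I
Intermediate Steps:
c(T, m) = 3*T
E = 2 (E = 6 - 4 = 2)
H(N, d) = 2 (H(N, d) = (((d - 4) - 1*6)*0)**2 + 2 = (((-4 + d) - 6)*0)**2 + 2 = ((-10 + d)*0)**2 + 2 = 0**2 + 2 = 0 + 2 = 2)
sqrt(H(c(15, 3), 128) - 5827) = sqrt(2 - 5827) = sqrt(-5825) = 5*I*sqrt(233)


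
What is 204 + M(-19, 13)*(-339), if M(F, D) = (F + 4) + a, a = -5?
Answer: 6984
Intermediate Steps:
M(F, D) = -1 + F (M(F, D) = (F + 4) - 5 = (4 + F) - 5 = -1 + F)
204 + M(-19, 13)*(-339) = 204 + (-1 - 19)*(-339) = 204 - 20*(-339) = 204 + 6780 = 6984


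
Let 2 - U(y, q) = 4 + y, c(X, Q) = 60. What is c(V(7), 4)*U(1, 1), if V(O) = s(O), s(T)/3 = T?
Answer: -180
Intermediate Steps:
s(T) = 3*T
V(O) = 3*O
U(y, q) = -2 - y (U(y, q) = 2 - (4 + y) = 2 + (-4 - y) = -2 - y)
c(V(7), 4)*U(1, 1) = 60*(-2 - 1*1) = 60*(-2 - 1) = 60*(-3) = -180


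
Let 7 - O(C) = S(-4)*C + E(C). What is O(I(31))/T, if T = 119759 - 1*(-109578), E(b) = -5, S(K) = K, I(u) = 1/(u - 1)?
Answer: 182/3440055 ≈ 5.2906e-5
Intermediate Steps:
I(u) = 1/(-1 + u)
O(C) = 12 + 4*C (O(C) = 7 - (-4*C - 5) = 7 - (-5 - 4*C) = 7 + (5 + 4*C) = 12 + 4*C)
T = 229337 (T = 119759 + 109578 = 229337)
O(I(31))/T = (12 + 4/(-1 + 31))/229337 = (12 + 4/30)*(1/229337) = (12 + 4*(1/30))*(1/229337) = (12 + 2/15)*(1/229337) = (182/15)*(1/229337) = 182/3440055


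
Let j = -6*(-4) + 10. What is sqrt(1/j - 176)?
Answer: I*sqrt(203422)/34 ≈ 13.265*I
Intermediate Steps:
j = 34 (j = 24 + 10 = 34)
sqrt(1/j - 176) = sqrt(1/34 - 176) = sqrt(-5983/34) = I*sqrt(203422)/34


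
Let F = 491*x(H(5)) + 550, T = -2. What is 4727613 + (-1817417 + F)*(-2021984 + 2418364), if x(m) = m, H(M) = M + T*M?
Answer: -721138126747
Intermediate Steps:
H(M) = -M (H(M) = M - 2*M = -M)
F = -1905 (F = 491*(-1*5) + 550 = 491*(-5) + 550 = -2455 + 550 = -1905)
4727613 + (-1817417 + F)*(-2021984 + 2418364) = 4727613 + (-1817417 - 1905)*(-2021984 + 2418364) = 4727613 - 1819322*396380 = 4727613 - 721142854360 = -721138126747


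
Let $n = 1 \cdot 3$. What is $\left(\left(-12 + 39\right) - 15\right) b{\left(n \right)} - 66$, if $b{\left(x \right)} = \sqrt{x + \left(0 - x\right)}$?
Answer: $-66$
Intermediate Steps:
$n = 3$
$b{\left(x \right)} = 0$ ($b{\left(x \right)} = \sqrt{x - x} = \sqrt{0} = 0$)
$\left(\left(-12 + 39\right) - 15\right) b{\left(n \right)} - 66 = \left(\left(-12 + 39\right) - 15\right) 0 - 66 = \left(27 - 15\right) 0 - 66 = 12 \cdot 0 - 66 = 0 - 66 = -66$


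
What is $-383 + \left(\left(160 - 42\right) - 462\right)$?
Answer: $-727$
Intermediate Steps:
$-383 + \left(\left(160 - 42\right) - 462\right) = -383 + \left(118 - 462\right) = -383 - 344 = -727$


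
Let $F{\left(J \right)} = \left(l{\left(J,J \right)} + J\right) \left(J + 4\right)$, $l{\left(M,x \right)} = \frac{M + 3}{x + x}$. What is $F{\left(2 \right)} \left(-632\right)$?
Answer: $-12324$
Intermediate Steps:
$l{\left(M,x \right)} = \frac{3 + M}{2 x}$
$F{\left(J \right)} = \left(4 + J\right) \left(J + \frac{3 + J}{2 J}\right)$ ($F{\left(J \right)} = \left(\frac{3 + J}{2 J} + J\right) \left(J + 4\right) = \left(J + \frac{3 + J}{2 J}\right) \left(4 + J\right) = \left(4 + J\right) \left(J + \frac{3 + J}{2 J}\right)$)
$F{\left(2 \right)} \left(-632\right) = \left(\frac{7}{2} + 2^{2} + \frac{6}{2} + \frac{9}{2} \cdot 2\right) \left(-632\right) = \left(\frac{7}{2} + 4 + 6 \cdot \frac{1}{2} + 9\right) \left(-632\right) = \left(\frac{7}{2} + 4 + 3 + 9\right) \left(-632\right) = \frac{39}{2} \left(-632\right) = -12324$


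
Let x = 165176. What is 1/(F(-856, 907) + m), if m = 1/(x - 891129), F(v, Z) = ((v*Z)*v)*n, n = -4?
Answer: -725953/1929848923796225 ≈ -3.7617e-10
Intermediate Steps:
F(v, Z) = -4*Z*v**2 (F(v, Z) = ((v*Z)*v)*(-4) = ((Z*v)*v)*(-4) = (Z*v**2)*(-4) = -4*Z*v**2)
m = -1/725953 (m = 1/(165176 - 891129) = 1/(-725953) = -1/725953 ≈ -1.3775e-6)
1/(F(-856, 907) + m) = 1/(-4*907*(-856)**2 - 1/725953) = 1/(-4*907*732736 - 1/725953) = 1/(-2658366208 - 1/725953) = 1/(-1929848923796225/725953) = -725953/1929848923796225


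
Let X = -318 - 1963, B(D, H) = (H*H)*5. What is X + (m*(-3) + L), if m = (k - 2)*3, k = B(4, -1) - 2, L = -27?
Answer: -2317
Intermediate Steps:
B(D, H) = 5*H² (B(D, H) = H²*5 = 5*H²)
k = 3 (k = 5*(-1)² - 2 = 5*1 - 2 = 5 - 2 = 3)
X = -2281
m = 3 (m = (3 - 2)*3 = 1*3 = 3)
X + (m*(-3) + L) = -2281 + (3*(-3) - 27) = -2281 + (-9 - 27) = -2281 - 36 = -2317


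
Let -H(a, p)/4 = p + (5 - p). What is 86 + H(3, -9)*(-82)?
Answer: 1726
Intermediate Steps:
H(a, p) = -20 (H(a, p) = -4*(p + (5 - p)) = -4*5 = -20)
86 + H(3, -9)*(-82) = 86 - 20*(-82) = 86 + 1640 = 1726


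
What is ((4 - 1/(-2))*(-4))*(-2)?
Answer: 36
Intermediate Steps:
((4 - 1/(-2))*(-4))*(-2) = ((4 - 1*(-1/2))*(-4))*(-2) = ((4 + 1/2)*(-4))*(-2) = ((9/2)*(-4))*(-2) = -18*(-2) = 36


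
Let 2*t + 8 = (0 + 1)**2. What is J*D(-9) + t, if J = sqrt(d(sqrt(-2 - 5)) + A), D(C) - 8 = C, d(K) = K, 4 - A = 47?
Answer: -7/2 - sqrt(-43 + I*sqrt(7)) ≈ -3.7016 - 6.5605*I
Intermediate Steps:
A = -43 (A = 4 - 1*47 = 4 - 47 = -43)
D(C) = 8 + C
J = sqrt(-43 + I*sqrt(7)) (J = sqrt(sqrt(-2 - 5) - 43) = sqrt(sqrt(-7) - 43) = sqrt(I*sqrt(7) - 43) = sqrt(-43 + I*sqrt(7)) ≈ 0.20164 + 6.5605*I)
t = -7/2 (t = -4 + (0 + 1)**2/2 = -4 + (1/2)*1**2 = -4 + (1/2)*1 = -4 + 1/2 = -7/2 ≈ -3.5000)
J*D(-9) + t = sqrt(-43 + I*sqrt(7))*(8 - 9) - 7/2 = sqrt(-43 + I*sqrt(7))*(-1) - 7/2 = -sqrt(-43 + I*sqrt(7)) - 7/2 = -7/2 - sqrt(-43 + I*sqrt(7))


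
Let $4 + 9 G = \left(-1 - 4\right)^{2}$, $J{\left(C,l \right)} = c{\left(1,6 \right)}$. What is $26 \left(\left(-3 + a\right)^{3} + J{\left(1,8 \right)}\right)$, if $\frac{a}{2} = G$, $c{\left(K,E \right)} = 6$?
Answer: $\frac{7462}{27} \approx 276.37$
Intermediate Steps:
$J{\left(C,l \right)} = 6$
$G = \frac{7}{3}$ ($G = - \frac{4}{9} + \frac{\left(-1 - 4\right)^{2}}{9} = - \frac{4}{9} + \frac{\left(-5\right)^{2}}{9} = - \frac{4}{9} + \frac{1}{9} \cdot 25 = - \frac{4}{9} + \frac{25}{9} = \frac{7}{3} \approx 2.3333$)
$a = \frac{14}{3}$ ($a = 2 \cdot \frac{7}{3} = \frac{14}{3} \approx 4.6667$)
$26 \left(\left(-3 + a\right)^{3} + J{\left(1,8 \right)}\right) = 26 \left(\left(-3 + \frac{14}{3}\right)^{3} + 6\right) = 26 \left(\left(\frac{5}{3}\right)^{3} + 6\right) = 26 \left(\frac{125}{27} + 6\right) = 26 \cdot \frac{287}{27} = \frac{7462}{27}$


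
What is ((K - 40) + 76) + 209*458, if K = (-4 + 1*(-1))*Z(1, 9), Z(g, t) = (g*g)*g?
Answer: 95753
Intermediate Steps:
Z(g, t) = g³ (Z(g, t) = g²*g = g³)
K = -5 (K = (-4 + 1*(-1))*1³ = (-4 - 1)*1 = -5*1 = -5)
((K - 40) + 76) + 209*458 = ((-5 - 40) + 76) + 209*458 = (-45 + 76) + 95722 = 31 + 95722 = 95753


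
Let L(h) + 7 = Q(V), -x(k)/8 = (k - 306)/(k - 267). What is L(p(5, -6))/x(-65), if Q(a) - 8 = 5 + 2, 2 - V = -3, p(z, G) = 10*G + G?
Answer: -332/371 ≈ -0.89488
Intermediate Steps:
x(k) = -8*(-306 + k)/(-267 + k) (x(k) = -8*(k - 306)/(k - 267) = -8*(-306 + k)/(-267 + k))
p(z, G) = 11*G
V = 5 (V = 2 - 1*(-3) = 2 + 3 = 5)
Q(a) = 15 (Q(a) = 8 + (5 + 2) = 8 + 7 = 15)
L(h) = 8 (L(h) = -7 + 15 = 8)
L(p(5, -6))/x(-65) = 8/((8*(306 - 1*(-65))/(-267 - 65))) = 8/((8*(306 + 65)/(-332))) = 8/((8*(-1/332)*371)) = 8/(-742/83) = 8*(-83/742) = -332/371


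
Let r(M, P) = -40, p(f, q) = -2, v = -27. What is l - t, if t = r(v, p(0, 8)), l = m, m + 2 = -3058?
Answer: -3020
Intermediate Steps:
m = -3060 (m = -2 - 3058 = -3060)
l = -3060
t = -40
l - t = -3060 - 1*(-40) = -3060 + 40 = -3020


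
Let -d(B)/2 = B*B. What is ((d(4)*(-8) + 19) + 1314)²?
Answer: 2524921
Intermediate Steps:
d(B) = -2*B² (d(B) = -2*B*B = -2*B²)
((d(4)*(-8) + 19) + 1314)² = ((-2*4²*(-8) + 19) + 1314)² = ((-2*16*(-8) + 19) + 1314)² = ((-32*(-8) + 19) + 1314)² = ((256 + 19) + 1314)² = (275 + 1314)² = 1589² = 2524921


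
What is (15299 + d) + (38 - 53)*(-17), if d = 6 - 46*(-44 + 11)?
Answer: 17078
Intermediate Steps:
d = 1524 (d = 6 - 46*(-33) = 6 + 1518 = 1524)
(15299 + d) + (38 - 53)*(-17) = (15299 + 1524) + (38 - 53)*(-17) = 16823 - 15*(-17) = 16823 + 255 = 17078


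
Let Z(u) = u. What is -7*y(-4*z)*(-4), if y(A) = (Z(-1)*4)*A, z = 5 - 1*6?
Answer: -448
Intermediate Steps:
z = -1 (z = 5 - 6 = -1)
y(A) = -4*A (y(A) = (-1*4)*A = -4*A)
-7*y(-4*z)*(-4) = -(-28)*(-4*(-1))*(-4) = -(-28)*4*(-4) = -7*(-16)*(-4) = 112*(-4) = -448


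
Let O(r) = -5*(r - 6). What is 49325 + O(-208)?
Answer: 50395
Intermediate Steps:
O(r) = 30 - 5*r (O(r) = -5*(-6 + r) = 30 - 5*r)
49325 + O(-208) = 49325 + (30 - 5*(-208)) = 49325 + (30 + 1040) = 49325 + 1070 = 50395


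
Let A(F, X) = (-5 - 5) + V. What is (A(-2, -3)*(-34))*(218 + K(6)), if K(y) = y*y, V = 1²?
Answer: 77724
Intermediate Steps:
V = 1
A(F, X) = -9 (A(F, X) = (-5 - 5) + 1 = -10 + 1 = -9)
K(y) = y²
(A(-2, -3)*(-34))*(218 + K(6)) = (-9*(-34))*(218 + 6²) = 306*(218 + 36) = 306*254 = 77724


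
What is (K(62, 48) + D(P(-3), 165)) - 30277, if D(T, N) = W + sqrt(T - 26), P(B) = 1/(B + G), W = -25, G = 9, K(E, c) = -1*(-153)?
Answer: -30149 + I*sqrt(930)/6 ≈ -30149.0 + 5.0826*I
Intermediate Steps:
K(E, c) = 153
P(B) = 1/(9 + B) (P(B) = 1/(B + 9) = 1/(9 + B))
D(T, N) = -25 + sqrt(-26 + T) (D(T, N) = -25 + sqrt(T - 26) = -25 + sqrt(-26 + T))
(K(62, 48) + D(P(-3), 165)) - 30277 = (153 + (-25 + sqrt(-26 + 1/(9 - 3)))) - 30277 = (153 + (-25 + sqrt(-26 + 1/6))) - 30277 = (153 + (-25 + sqrt(-155/6))) - 30277 = (153 + (-25 + I*sqrt(930)/6)) - 30277 = (128 + I*sqrt(930)/6) - 30277 = -30149 + I*sqrt(930)/6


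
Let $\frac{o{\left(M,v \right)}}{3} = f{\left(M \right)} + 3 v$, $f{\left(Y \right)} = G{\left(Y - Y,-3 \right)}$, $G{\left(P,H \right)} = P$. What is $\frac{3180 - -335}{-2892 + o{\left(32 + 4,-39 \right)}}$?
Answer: $- \frac{3515}{3243} \approx -1.0839$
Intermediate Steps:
$f{\left(Y \right)} = 0$ ($f{\left(Y \right)} = Y - Y = 0$)
$o{\left(M,v \right)} = 9 v$ ($o{\left(M,v \right)} = 3 \left(0 + 3 v\right) = 3 \cdot 3 v = 9 v$)
$\frac{3180 - -335}{-2892 + o{\left(32 + 4,-39 \right)}} = \frac{3180 - -335}{-2892 + 9 \left(-39\right)} = \frac{3180 + \left(357 - 22\right)}{-2892 - 351} = \frac{3180 + 335}{-3243} = 3515 \left(- \frac{1}{3243}\right) = - \frac{3515}{3243}$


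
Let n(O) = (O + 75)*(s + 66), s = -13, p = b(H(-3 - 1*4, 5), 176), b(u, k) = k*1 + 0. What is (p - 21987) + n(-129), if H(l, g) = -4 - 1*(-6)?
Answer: -24673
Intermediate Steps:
H(l, g) = 2 (H(l, g) = -4 + 6 = 2)
b(u, k) = k (b(u, k) = k + 0 = k)
p = 176
n(O) = 3975 + 53*O (n(O) = (O + 75)*(-13 + 66) = (75 + O)*53 = 3975 + 53*O)
(p - 21987) + n(-129) = (176 - 21987) + (3975 + 53*(-129)) = -21811 + (3975 - 6837) = -21811 - 2862 = -24673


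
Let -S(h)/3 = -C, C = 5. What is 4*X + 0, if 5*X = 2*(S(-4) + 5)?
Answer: 32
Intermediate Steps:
S(h) = 15 (S(h) = -(-3)*5 = -3*(-5) = 15)
X = 8 (X = (2*(15 + 5))/5 = (2*20)/5 = (⅕)*40 = 8)
4*X + 0 = 4*8 + 0 = 32 + 0 = 32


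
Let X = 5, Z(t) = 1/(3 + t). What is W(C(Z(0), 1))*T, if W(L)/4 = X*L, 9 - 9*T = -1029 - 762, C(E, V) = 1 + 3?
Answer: 16000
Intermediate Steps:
C(E, V) = 4
T = 200 (T = 1 - (-1029 - 762)/9 = 1 - ⅑*(-1791) = 1 + 199 = 200)
W(L) = 20*L (W(L) = 4*(5*L) = 20*L)
W(C(Z(0), 1))*T = (20*4)*200 = 80*200 = 16000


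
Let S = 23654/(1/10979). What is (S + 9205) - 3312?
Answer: 259703159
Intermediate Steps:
S = 259697266 (S = 23654/(1/10979) = 23654*10979 = 259697266)
(S + 9205) - 3312 = (259697266 + 9205) - 3312 = 259706471 - 3312 = 259703159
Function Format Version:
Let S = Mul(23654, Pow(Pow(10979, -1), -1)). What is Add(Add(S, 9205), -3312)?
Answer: 259703159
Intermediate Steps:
S = 259697266 (S = Mul(23654, Pow(Rational(1, 10979), -1)) = Mul(23654, 10979) = 259697266)
Add(Add(S, 9205), -3312) = Add(Add(259697266, 9205), -3312) = Add(259706471, -3312) = 259703159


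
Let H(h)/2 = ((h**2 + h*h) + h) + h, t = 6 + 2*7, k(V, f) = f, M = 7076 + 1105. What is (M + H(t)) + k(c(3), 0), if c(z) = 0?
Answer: 9861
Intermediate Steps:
M = 8181
t = 20 (t = 6 + 14 = 20)
H(h) = 4*h + 4*h**2 (H(h) = 2*(((h**2 + h*h) + h) + h) = 2*(((h**2 + h**2) + h) + h) = 2*((2*h**2 + h) + h) = 2*((h + 2*h**2) + h) = 2*(2*h + 2*h**2) = 4*h + 4*h**2)
(M + H(t)) + k(c(3), 0) = (8181 + 4*20*(1 + 20)) + 0 = (8181 + 4*20*21) + 0 = (8181 + 1680) + 0 = 9861 + 0 = 9861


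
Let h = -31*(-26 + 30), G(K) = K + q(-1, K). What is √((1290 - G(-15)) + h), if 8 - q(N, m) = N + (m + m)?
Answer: √1142 ≈ 33.793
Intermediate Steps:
q(N, m) = 8 - N - 2*m (q(N, m) = 8 - (N + (m + m)) = 8 - (N + 2*m) = 8 + (-N - 2*m) = 8 - N - 2*m)
G(K) = 9 - K (G(K) = K + (8 - 1*(-1) - 2*K) = K + (8 + 1 - 2*K) = K + (9 - 2*K) = 9 - K)
h = -124 (h = -31*4 = -124)
√((1290 - G(-15)) + h) = √((1290 - (9 - 1*(-15))) - 124) = √((1290 - (9 + 15)) - 124) = √((1290 - 1*24) - 124) = √((1290 - 24) - 124) = √(1266 - 124) = √1142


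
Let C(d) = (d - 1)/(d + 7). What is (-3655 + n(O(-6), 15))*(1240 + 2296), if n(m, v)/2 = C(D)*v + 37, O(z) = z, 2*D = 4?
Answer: -37951888/3 ≈ -1.2651e+7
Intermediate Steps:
D = 2 (D = (½)*4 = 2)
C(d) = (-1 + d)/(7 + d)
n(m, v) = 74 + 2*v/9 (n(m, v) = 2*(((-1 + 2)/(7 + 2))*v + 37) = 2*((1/9)*v + 37) = 2*(((⅑)*1)*v + 37) = 2*(v/9 + 37) = 2*(37 + v/9) = 74 + 2*v/9)
(-3655 + n(O(-6), 15))*(1240 + 2296) = (-3655 + (74 + (2/9)*15))*(1240 + 2296) = (-3655 + (74 + 10/3))*3536 = (-3655 + 232/3)*3536 = -10733/3*3536 = -37951888/3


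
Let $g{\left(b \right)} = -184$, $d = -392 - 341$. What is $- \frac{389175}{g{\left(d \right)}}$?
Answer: $\frac{389175}{184} \approx 2115.1$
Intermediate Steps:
$d = -733$ ($d = -392 - 341 = -733$)
$- \frac{389175}{g{\left(d \right)}} = - \frac{389175}{-184} = \left(-389175\right) \left(- \frac{1}{184}\right) = \frac{389175}{184}$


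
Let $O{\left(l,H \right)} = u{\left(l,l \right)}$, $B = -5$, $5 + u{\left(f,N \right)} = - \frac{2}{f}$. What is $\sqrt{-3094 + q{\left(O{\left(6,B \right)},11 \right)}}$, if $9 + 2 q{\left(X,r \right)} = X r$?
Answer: $\frac{7 i \sqrt{2298}}{6} \approx 55.927 i$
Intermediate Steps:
$u{\left(f,N \right)} = -5 - \frac{2}{f}$
$O{\left(l,H \right)} = -5 - \frac{2}{l}$
$q{\left(X,r \right)} = - \frac{9}{2} + \frac{X r}{2}$
$\sqrt{-3094 + q{\left(O{\left(6,B \right)},11 \right)}} = \sqrt{-3094 + \left(- \frac{9}{2} + \frac{1}{2} \left(-5 - \frac{2}{6}\right) 11\right)} = \sqrt{-3094 + \left(- \frac{9}{2} + \frac{1}{2} \left(-5 - \frac{1}{3}\right) 11\right)} = \sqrt{-3094 + \left(- \frac{9}{2} + \frac{1}{2} \left(- \frac{16}{3}\right) 11\right)} = \sqrt{-3094 - \frac{203}{6}} = \sqrt{- \frac{18767}{6}} = \frac{7 i \sqrt{2298}}{6}$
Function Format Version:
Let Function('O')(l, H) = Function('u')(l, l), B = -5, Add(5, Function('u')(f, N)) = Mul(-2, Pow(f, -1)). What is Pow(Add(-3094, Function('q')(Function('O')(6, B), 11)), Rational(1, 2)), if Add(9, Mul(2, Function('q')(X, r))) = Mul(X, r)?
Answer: Mul(Rational(7, 6), I, Pow(2298, Rational(1, 2))) ≈ Mul(55.927, I)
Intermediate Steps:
Function('u')(f, N) = Add(-5, Mul(-2, Pow(f, -1)))
Function('O')(l, H) = Add(-5, Mul(-2, Pow(l, -1)))
Function('q')(X, r) = Add(Rational(-9, 2), Mul(Rational(1, 2), X, r)) (Function('q')(X, r) = Add(Rational(-9, 2), Mul(Rational(1, 2), Mul(X, r))) = Add(Rational(-9, 2), Mul(Rational(1, 2), X, r)))
Pow(Add(-3094, Function('q')(Function('O')(6, B), 11)), Rational(1, 2)) = Pow(Add(-3094, Add(Rational(-9, 2), Mul(Rational(1, 2), Add(-5, Mul(-2, Pow(6, -1))), 11))), Rational(1, 2)) = Pow(Add(-3094, Add(Rational(-9, 2), Mul(Rational(1, 2), Add(-5, Mul(-2, Rational(1, 6))), 11))), Rational(1, 2)) = Pow(Add(-3094, Add(Rational(-9, 2), Mul(Rational(1, 2), Add(-5, Rational(-1, 3)), 11))), Rational(1, 2)) = Pow(Add(-3094, Add(Rational(-9, 2), Mul(Rational(1, 2), Rational(-16, 3), 11))), Rational(1, 2)) = Pow(Add(-3094, Add(Rational(-9, 2), Rational(-88, 3))), Rational(1, 2)) = Pow(Add(-3094, Rational(-203, 6)), Rational(1, 2)) = Pow(Rational(-18767, 6), Rational(1, 2)) = Mul(Rational(7, 6), I, Pow(2298, Rational(1, 2)))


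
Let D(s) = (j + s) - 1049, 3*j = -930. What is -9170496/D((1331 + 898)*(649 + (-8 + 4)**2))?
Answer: -1528416/246821 ≈ -6.1924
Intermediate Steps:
j = -310 (j = (1/3)*(-930) = -310)
D(s) = -1359 + s (D(s) = (-310 + s) - 1049 = -1359 + s)
-9170496/D((1331 + 898)*(649 + (-8 + 4)**2)) = -9170496/(-1359 + (1331 + 898)*(649 + (-8 + 4)**2)) = -9170496/(-1359 + 2229*(649 + (-4)**2)) = -9170496/(-1359 + 2229*(649 + 16)) = -9170496/(-1359 + 2229*665) = -9170496/(-1359 + 1482285) = -9170496/1480926 = -9170496*1/1480926 = -1528416/246821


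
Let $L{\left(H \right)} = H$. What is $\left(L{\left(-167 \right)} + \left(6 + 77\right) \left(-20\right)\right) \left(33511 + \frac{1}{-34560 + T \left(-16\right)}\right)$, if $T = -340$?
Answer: $- \frac{254694323259}{4160} \approx -6.1225 \cdot 10^{7}$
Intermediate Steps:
$\left(L{\left(-167 \right)} + \left(6 + 77\right) \left(-20\right)\right) \left(33511 + \frac{1}{-34560 + T \left(-16\right)}\right) = \left(-167 + \left(6 + 77\right) \left(-20\right)\right) \left(33511 + \frac{1}{-34560 - -5440}\right) = \left(-167 + 83 \left(-20\right)\right) \left(33511 + \frac{1}{-34560 + 5440}\right) = \left(-167 - 1660\right) \left(33511 + \frac{1}{-29120}\right) = - 1827 \left(33511 - \frac{1}{29120}\right) = \left(-1827\right) \frac{975840319}{29120} = - \frac{254694323259}{4160}$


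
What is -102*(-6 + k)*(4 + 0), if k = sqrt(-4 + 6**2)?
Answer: 2448 - 1632*sqrt(2) ≈ 140.00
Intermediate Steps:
k = 4*sqrt(2) (k = sqrt(-4 + 36) = sqrt(32) = 4*sqrt(2) ≈ 5.6569)
-102*(-6 + k)*(4 + 0) = -102*(-6 + 4*sqrt(2))*(4 + 0) = -102*(-6 + 4*sqrt(2))*4 = -102*(-24 + 16*sqrt(2)) = 2448 - 1632*sqrt(2)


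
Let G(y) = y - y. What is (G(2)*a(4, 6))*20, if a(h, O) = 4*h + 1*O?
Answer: 0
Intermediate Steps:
G(y) = 0
a(h, O) = O + 4*h (a(h, O) = 4*h + O = O + 4*h)
(G(2)*a(4, 6))*20 = (0*(6 + 4*4))*20 = (0*(6 + 16))*20 = (0*22)*20 = 0*20 = 0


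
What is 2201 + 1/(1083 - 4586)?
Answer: 7710102/3503 ≈ 2201.0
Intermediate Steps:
2201 + 1/(1083 - 4586) = 2201 + 1/(-3503) = 2201 - 1/3503 = 7710102/3503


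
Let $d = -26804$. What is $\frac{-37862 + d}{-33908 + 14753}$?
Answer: $\frac{64666}{19155} \approx 3.3759$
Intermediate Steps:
$\frac{-37862 + d}{-33908 + 14753} = \frac{-37862 - 26804}{-33908 + 14753} = - \frac{64666}{-19155} = \left(-64666\right) \left(- \frac{1}{19155}\right) = \frac{64666}{19155}$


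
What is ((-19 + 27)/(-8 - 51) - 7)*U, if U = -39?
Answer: 16419/59 ≈ 278.29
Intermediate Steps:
((-19 + 27)/(-8 - 51) - 7)*U = ((-19 + 27)/(-8 - 51) - 7)*(-39) = (8/(-59) - 7)*(-39) = (8*(-1/59) - 7)*(-39) = (-8/59 - 7)*(-39) = -421/59*(-39) = 16419/59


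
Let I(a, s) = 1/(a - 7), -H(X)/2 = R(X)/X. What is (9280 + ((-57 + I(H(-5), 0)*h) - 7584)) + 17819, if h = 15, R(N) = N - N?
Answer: 136191/7 ≈ 19456.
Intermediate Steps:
R(N) = 0
H(X) = 0 (H(X) = -0/X = -2*0 = 0)
I(a, s) = 1/(-7 + a)
(9280 + ((-57 + I(H(-5), 0)*h) - 7584)) + 17819 = (9280 + ((-57 + 15/(-7 + 0)) - 7584)) + 17819 = (9280 + ((-57 + 15/(-7)) - 7584)) + 17819 = (9280 + ((-57 - ⅐*15) - 7584)) + 17819 = (9280 + ((-57 - 15/7) - 7584)) + 17819 = (9280 + (-414/7 - 7584)) + 17819 = (9280 - 53502/7) + 17819 = 11458/7 + 17819 = 136191/7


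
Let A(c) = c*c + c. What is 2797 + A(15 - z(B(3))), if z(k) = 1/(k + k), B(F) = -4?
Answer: 194617/64 ≈ 3040.9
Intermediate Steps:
z(k) = 1/(2*k)
A(c) = c + c² (A(c) = c² + c = c + c²)
2797 + A(15 - z(B(3))) = 2797 + (15 - 1/(2*(-4)))*(1 + (15 - 1/(2*(-4)))) = 2797 + (15 - (-1)/(2*4))*(1 + (15 - (-1)/(2*4))) = 2797 + (15 - 1*(-⅛))*(1 + (15 - 1*(-⅛))) = 2797 + (15 + ⅛)*(1 + (15 + ⅛)) = 2797 + 121*(1 + 121/8)/8 = 2797 + (121/8)*(129/8) = 2797 + 15609/64 = 194617/64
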